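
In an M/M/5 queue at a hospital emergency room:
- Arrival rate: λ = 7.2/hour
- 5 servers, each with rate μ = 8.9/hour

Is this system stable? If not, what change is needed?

Stability requires ρ = λ/(cμ) < 1
ρ = 7.2/(5 × 8.9) = 7.2/44.50 = 0.1618
Since 0.1618 < 1, the system is STABLE.
The servers are busy 16.18% of the time.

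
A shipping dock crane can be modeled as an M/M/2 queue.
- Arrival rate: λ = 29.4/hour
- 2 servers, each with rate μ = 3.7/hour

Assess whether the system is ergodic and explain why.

Stability requires ρ = λ/(cμ) < 1
ρ = 29.4/(2 × 3.7) = 29.4/7.40 = 3.9730
Since 3.9730 ≥ 1, the system is UNSTABLE.
Need c > λ/μ = 29.4/3.7 = 7.95.
Minimum servers needed: c = 8.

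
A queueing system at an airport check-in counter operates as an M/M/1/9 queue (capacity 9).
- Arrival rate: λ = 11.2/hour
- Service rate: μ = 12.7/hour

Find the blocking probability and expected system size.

ρ = λ/μ = 11.2/12.7 = 0.8818898
P₀ = (1-ρ)/(1-ρ^(K+1)) = (1-0.8818898)/(1-0.8818898^10) = 0.1181/0.7155 = 0.1651
P_K = P₀×ρ^K = 0.1651 × 0.8818898^9 = 0.1651 × 0.3226 = 0.05326
Blocking probability P_9 = 0.05326 (5.33%)
L = ρ[1 - (K+1)ρ^K + Kρ^(K+1)] / [(1-ρ)(1-ρ^(K+1))]
L = 0.8818898 × (1 - 10×0.322648 + 9×0.284540) / ((1 - 0.8818898) × (1 - 0.284540)) = 3.4896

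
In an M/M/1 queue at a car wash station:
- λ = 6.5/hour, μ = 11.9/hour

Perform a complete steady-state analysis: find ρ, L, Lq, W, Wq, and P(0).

Step 1: ρ = λ/μ = 6.5/11.9 = 0.5462
Step 2: L = λ/(μ-λ) = 6.5/5.40 = 1.2037
Step 3: Lq = λ²/(μ(μ-λ)) = 42.25/(11.9×5.40) = 0.6575
Step 4: W = 1/(μ-λ) = 1/5.40 = 0.18519
Step 5: Wq = λ/(μ(μ-λ)) = 6.5/(11.9×5.40) = 0.1012
Step 6: P(0) = 1-ρ = 0.4538
Verify: L = λW = 6.5×0.18519 = 1.2037 ✔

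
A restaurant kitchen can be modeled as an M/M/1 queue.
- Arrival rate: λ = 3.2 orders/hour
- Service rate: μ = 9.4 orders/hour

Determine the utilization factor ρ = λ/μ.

Server utilization: ρ = λ/μ
ρ = 3.2/9.4 = 0.3404
The server is busy 34.04% of the time.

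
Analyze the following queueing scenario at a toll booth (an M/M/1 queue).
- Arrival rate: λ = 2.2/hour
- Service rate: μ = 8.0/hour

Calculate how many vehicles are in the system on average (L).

ρ = λ/μ = 2.2/8.0 = 0.2750
For M/M/1: L = λ/(μ-λ)
L = 2.2/(8.0-2.2) = 2.2/5.80
L = 0.3793 vehicles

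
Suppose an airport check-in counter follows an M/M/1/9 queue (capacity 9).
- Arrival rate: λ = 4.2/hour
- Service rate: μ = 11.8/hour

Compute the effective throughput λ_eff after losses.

ρ = λ/μ = 4.2/11.8 = 0.35593
P₀ = (1-ρ)/(1-ρ^(K+1)) = (1-0.35593)/(1-0.35593^10) = 0.6441/1.0000 = 0.6441
P_K = P₀×ρ^K = 0.6441 × 0.35593^9 = 0.6441 × 0.00009168 = 0.00005905
λ_eff = λ(1-P_K) = 4.2 × (1 - 0.00005905) = 4.2 × 0.999941 = 4.1998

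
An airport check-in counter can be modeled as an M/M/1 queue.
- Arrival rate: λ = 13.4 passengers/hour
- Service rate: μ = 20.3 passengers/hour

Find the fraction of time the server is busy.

Server utilization: ρ = λ/μ
ρ = 13.4/20.3 = 0.6601
The server is busy 66.01% of the time.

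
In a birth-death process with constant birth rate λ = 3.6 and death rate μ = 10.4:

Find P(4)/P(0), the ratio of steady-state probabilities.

For constant rates: P(n)/P(0) = (λ/μ)^n
P(4)/P(0) = (3.6/10.4)^4 = 0.34615^4 = 0.01436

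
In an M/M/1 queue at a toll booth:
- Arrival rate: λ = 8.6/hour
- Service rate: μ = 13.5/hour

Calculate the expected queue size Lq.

ρ = λ/μ = 8.6/13.5 = 0.6370
For M/M/1: Lq = λ²/(μ(μ-λ))
Lq = 73.96/(13.5 × 4.90)
Lq = 1.1181 vehicles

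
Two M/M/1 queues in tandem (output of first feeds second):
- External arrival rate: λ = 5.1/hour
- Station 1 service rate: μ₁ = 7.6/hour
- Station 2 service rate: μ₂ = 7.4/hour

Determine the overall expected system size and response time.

By Jackson's theorem, each station behaves as independent M/M/1.
Station 1: ρ₁ = 5.1/7.6 = 0.6711, L₁ = ρ₁/(1-ρ₁) = λ/(μ₁-λ) = 5.1/2.50 = 2.0400
Station 2: ρ₂ = 5.1/7.4 = 0.6892, L₂ = ρ₂/(1-ρ₂) = λ/(μ₂-λ) = 5.1/2.30 = 2.2174
Total: L = L₁ + L₂ = 2.0400 + 2.2174 = 4.2574
W = L/λ = 4.2574/5.1 = 0.8348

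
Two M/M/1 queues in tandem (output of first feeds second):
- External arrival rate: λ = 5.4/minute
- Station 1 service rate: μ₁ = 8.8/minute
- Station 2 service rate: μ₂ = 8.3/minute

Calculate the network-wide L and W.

By Jackson's theorem, each station behaves as independent M/M/1.
Station 1: ρ₁ = 5.4/8.8 = 0.6136, L₁ = ρ₁/(1-ρ₁) = λ/(μ₁-λ) = 5.4/3.40 = 1.5882
Station 2: ρ₂ = 5.4/8.3 = 0.6506, L₂ = ρ₂/(1-ρ₂) = λ/(μ₂-λ) = 5.4/2.90 = 1.8621
Total: L = L₁ + L₂ = 1.5882 + 1.8621 = 3.4503
W = L/λ = 3.4503/5.4 = 0.6389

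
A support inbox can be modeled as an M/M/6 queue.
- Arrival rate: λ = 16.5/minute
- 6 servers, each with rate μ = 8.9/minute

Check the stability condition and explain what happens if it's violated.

Stability requires ρ = λ/(cμ) < 1
ρ = 16.5/(6 × 8.9) = 16.5/53.40 = 0.3090
Since 0.3090 < 1, the system is STABLE.
The servers are busy 30.90% of the time.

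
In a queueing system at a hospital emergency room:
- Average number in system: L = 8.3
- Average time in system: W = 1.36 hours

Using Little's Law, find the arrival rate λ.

Little's Law: L = λW, so λ = L/W
λ = 8.3/1.36 = 6.1029 patients/hour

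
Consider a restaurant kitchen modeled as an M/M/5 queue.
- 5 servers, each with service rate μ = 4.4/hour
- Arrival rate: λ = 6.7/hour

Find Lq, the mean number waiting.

Traffic intensity: ρ = λ/(cμ) = 6.7/(5×4.4) = 0.3045
Since ρ = 0.3045 < 1, system is stable.
Offered load a = λ/μ = cρ = 6.7/4.4 = 1.5227
P₀ = [ Σₙ₌₀^4 aⁿ/n! + a^5/(5!(1-ρ)) ]⁻¹
Σ = a^0/0! + a^1/1! + a^2/2! + a^3/3! + a^4/4! = 1.0000 + 1.5227 + 1.1593 + 0.5885 + 0.2240 = 4.4945
a^5/(5!(1-ρ)) = 8.1867/(120 × 0.69545) = 0.09810
P₀ = 1/(4.4945 + 0.09810) = 0.2177
Lq = P₀·a^5·ρ / (5!(1-ρ)²) = 0.21774 × 8.1867 × 0.30455 / (120 × 0.48366) = 0.009354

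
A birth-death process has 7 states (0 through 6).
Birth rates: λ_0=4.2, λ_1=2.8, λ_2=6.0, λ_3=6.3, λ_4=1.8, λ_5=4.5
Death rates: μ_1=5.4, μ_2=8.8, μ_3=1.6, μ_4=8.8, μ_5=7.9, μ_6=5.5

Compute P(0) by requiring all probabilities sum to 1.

Ratios P(n)/P(0) = (λ₀···λₙ₋₁)/(μ₁···μₙ):
P(1)/P(0) = (4.2)/(5.4) = 0.77778
P(2)/P(0) = (4.2×2.8)/(5.4×8.8) = 0.24747
P(3)/P(0) = (4.2×2.8×6.0)/(5.4×8.8×1.6) = 0.92803
P(4)/P(0) = (4.2×2.8×6.0×6.3)/(5.4×8.8×1.6×8.8) = 0.66439
P(5)/P(0) = (4.2×2.8×6.0×6.3×1.8)/(5.4×8.8×1.6×8.8×7.9) = 0.15138
P(6)/P(0) = (4.2×2.8×6.0×6.3×1.8×4.5)/(5.4×8.8×1.6×8.8×7.9×5.5) = 0.12386

Normalization: ∑ P(n) = 1
P(0) × (1.0000 + 0.77778 + 0.24747 + 0.92803 + 0.66439 + 0.15138 + 0.12386) = 1
P(0) × 3.8929 = 1
P(0) = 1/3.8929 = 0.2569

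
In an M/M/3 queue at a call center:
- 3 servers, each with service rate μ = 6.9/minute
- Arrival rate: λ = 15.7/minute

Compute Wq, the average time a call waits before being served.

Traffic intensity: ρ = λ/(cμ) = 15.7/(3×6.9) = 0.7585
Since ρ = 0.7585 < 1, system is stable.
Offered load a = λ/μ = cρ = 15.7/6.9 = 2.2754
P₀ = [ Σₙ₌₀^2 aⁿ/n! + a^3/(3!(1-ρ)) ]⁻¹
Σ = a^0/0! + a^1/1! + a^2/2! = 1.0000 + 2.2754 + 2.5886 = 5.8640
a^3/(3!(1-ρ)) = 11.7802/(6 × 0.241546) = 8.1283
P₀ = 1/(5.8640 + 8.1283) = 0.07147
Lq = P₀·a^3·ρ / (3!(1-ρ)²) = 0.071468 × 11.7802 × 0.75845 / (6 × 0.058344) = 1.8241
Wq = Lq/λ = 1.8241/15.7 = 0.1162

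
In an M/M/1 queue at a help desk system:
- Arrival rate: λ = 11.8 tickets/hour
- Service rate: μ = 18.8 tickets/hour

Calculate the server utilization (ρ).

Server utilization: ρ = λ/μ
ρ = 11.8/18.8 = 0.6277
The server is busy 62.77% of the time.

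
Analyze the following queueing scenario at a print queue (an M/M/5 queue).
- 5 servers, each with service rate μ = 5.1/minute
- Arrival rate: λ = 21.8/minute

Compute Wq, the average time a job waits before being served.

Traffic intensity: ρ = λ/(cμ) = 21.8/(5×5.1) = 0.8549
Since ρ = 0.8549 < 1, system is stable.
Offered load a = λ/μ = cρ = 21.8/5.1 = 4.2745
P₀ = [ Σₙ₌₀^4 aⁿ/n! + a^5/(5!(1-ρ)) ]⁻¹
Σ = a^0/0! + a^1/1! + a^2/2! + a^3/3! + a^4/4! = 1.0000000 + 4.2745098 + 9.1357170 + 13.016904 + 13.910221 = 41.3374
a^5/(5!(1-ρ)) = 1427.0250/(120 × 0.145098) = 81.9575
P₀ = 1/(41.3374 + 81.9575) = 0.008111
Lq = P₀·a^5·ρ / (5!(1-ρ)²) = 0.00811064 × 1427.0250 × 0.854902 / (120 × 0.0210534) = 3.9165
Wq = Lq/λ = 3.9165/21.8 = 0.1797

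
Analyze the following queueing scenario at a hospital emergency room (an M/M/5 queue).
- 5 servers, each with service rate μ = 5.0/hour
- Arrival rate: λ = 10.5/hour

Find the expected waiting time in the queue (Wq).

Traffic intensity: ρ = λ/(cμ) = 10.5/(5×5.0) = 0.4200
Since ρ = 0.4200 < 1, system is stable.
Offered load a = λ/μ = cρ = 10.5/5.0 = 2.1000
P₀ = [ Σₙ₌₀^4 aⁿ/n! + a^5/(5!(1-ρ)) ]⁻¹
Σ = a^0/0! + a^1/1! + a^2/2! + a^3/3! + a^4/4! = 1.0000 + 2.1000 + 2.2050 + 1.5435 + 0.8103 = 7.6588
a^5/(5!(1-ρ)) = 40.8410/(120 × 0.5800) = 0.5868
P₀ = 1/(7.6588 + 0.5868) = 0.1213
Lq = P₀·a^5·ρ / (5!(1-ρ)²) = 0.12128 × 40.8410 × 0.42000 / (120 × 0.33640) = 0.05153
Wq = Lq/λ = 0.05153/10.5 = 0.004908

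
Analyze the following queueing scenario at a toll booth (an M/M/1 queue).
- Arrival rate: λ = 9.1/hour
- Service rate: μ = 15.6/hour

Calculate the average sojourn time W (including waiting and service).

First, compute utilization: ρ = λ/μ = 9.1/15.6 = 0.5833
For M/M/1: W = 1/(μ-λ)
W = 1/(15.6-9.1) = 1/6.50
W = 0.1538 hours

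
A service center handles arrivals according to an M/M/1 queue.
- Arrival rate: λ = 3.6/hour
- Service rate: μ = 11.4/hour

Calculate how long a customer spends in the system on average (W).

First, compute utilization: ρ = λ/μ = 3.6/11.4 = 0.3158
For M/M/1: W = 1/(μ-λ)
W = 1/(11.4-3.6) = 1/7.80
W = 0.1282 hours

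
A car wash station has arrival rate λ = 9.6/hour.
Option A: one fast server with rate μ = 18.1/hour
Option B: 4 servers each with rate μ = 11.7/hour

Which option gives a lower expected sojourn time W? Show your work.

Option A: single server μ = 18.1 (M/M/1)
  ρ_A = 9.6/18.1 = 0.5304
  W_A = 1/(μ-λ) = 1/(18.1-9.6) = 1/8.50 = 0.1176

Option B: 4 servers μ = 11.7 (M/M/4)
  ρ_B = λ/(cμ) = 9.6/(4×11.7) = 0.2051
  Offered load a = λ/μ = cρ = 9.6/11.7 = 0.8205
  P₀ = [ Σₙ₌₀^3 aⁿ/n! + a^4/(4!(1-ρ)) ]⁻¹
  Σ = a^0/0! + a^1/1! + a^2/2! + a^3/3! = 1.0000 + 0.8205 + 0.3366 + 0.09207 = 2.2492
  a^4/(4!(1-ρ)) = 0.4533/(24 × 0.7949) = 0.02376
  P₀ = 1/(2.2492 + 0.02376) = 0.4400
  Lq = P₀·a^4·ρ / (4!(1-ρ)²) = 0.4400 × 0.4533 × 0.2051 / (24 × 0.6318) = 0.002698
  Wq_B = Lq/λ = 0.002698/9.6 = 0.0002810
  W_B = Wq_B + 1/μ = 0.0002810 + 0.08547 = 0.08575

Since W_B = 0.08575 < W_A = 0.1176, Option B (multiple servers) has the shorter time in system.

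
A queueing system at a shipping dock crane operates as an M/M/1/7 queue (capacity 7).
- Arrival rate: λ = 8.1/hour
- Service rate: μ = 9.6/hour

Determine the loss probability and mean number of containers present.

ρ = λ/μ = 8.1/9.6 = 0.84375
P₀ = (1-ρ)/(1-ρ^(K+1)) = (1-0.84375)/(1-0.84375^8) = 0.15625/0.74313 = 0.2103
P_K = P₀×ρ^K = 0.21026 × 0.84375^7 = 0.21026 × 0.30444 = 0.06401
Blocking probability P_7 = 0.06401 (6.40%)
L = ρ[1 - (K+1)ρ^K + Kρ^(K+1)] / [(1-ρ)(1-ρ^(K+1))]
L = 0.84375 × (1 - 8×0.30443635 + 7×0.25686817) / ((1 - 0.84375) × (1 - 0.25686817)) = 2.6347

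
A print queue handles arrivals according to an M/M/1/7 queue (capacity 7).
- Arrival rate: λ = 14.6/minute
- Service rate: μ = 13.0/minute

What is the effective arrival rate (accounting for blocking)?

ρ = λ/μ = 14.6/13.0 = 1.12308
P₀ = (1-ρ)/(1-ρ^(K+1)) = (1-1.12308)/(1-1.12308^8) = -0.12308/-1.5310 = 0.08039
P_K = P₀×ρ^K = 0.08039 × 1.12308^7 = 0.08039 × 2.2536 = 0.1812
λ_eff = λ(1-P_K) = 14.6 × (1 - 0.18117) = 14.6 × 0.81883 = 11.9549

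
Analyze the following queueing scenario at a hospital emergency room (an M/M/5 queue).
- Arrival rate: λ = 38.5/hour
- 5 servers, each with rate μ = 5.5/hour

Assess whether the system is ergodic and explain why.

Stability requires ρ = λ/(cμ) < 1
ρ = 38.5/(5 × 5.5) = 38.5/27.50 = 1.4000
Since 1.4000 ≥ 1, the system is UNSTABLE.
Need c > λ/μ = 38.5/5.5 = 7.00.
Minimum servers needed: c = 8.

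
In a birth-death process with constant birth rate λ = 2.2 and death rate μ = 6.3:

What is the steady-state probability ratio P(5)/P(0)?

For constant rates: P(n)/P(0) = (λ/μ)^n
P(5)/P(0) = (2.2/6.3)^5 = 0.34921^5 = 0.005193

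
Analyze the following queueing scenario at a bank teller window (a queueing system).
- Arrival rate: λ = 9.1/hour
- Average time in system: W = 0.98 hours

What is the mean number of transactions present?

Little's Law: L = λW
L = 9.1 × 0.98 = 8.9180 transactions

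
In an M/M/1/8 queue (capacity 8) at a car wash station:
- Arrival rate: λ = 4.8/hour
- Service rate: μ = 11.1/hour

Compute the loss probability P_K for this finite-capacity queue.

ρ = λ/μ = 4.8/11.1 = 0.432432
P₀ = (1-ρ)/(1-ρ^(K+1)) = (1-0.432432)/(1-0.432432^9) = 0.5676/0.9995 = 0.5679
P_K = P₀×ρ^K = 0.56787 × 0.432432^8 = 0.56787 × 0.0012228 = 0.0006944
Blocking probability = 0.06944%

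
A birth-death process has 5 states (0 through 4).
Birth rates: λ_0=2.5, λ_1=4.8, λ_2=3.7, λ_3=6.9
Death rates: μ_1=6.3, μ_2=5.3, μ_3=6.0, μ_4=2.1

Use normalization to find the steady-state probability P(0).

Ratios P(n)/P(0) = (λ₀···λₙ₋₁)/(μ₁···μₙ):
P(1)/P(0) = (2.5)/(6.3) = 0.3968
P(2)/P(0) = (2.5×4.8)/(6.3×5.3) = 0.3594
P(3)/P(0) = (2.5×4.8×3.7)/(6.3×5.3×6.0) = 0.2216
P(4)/P(0) = (2.5×4.8×3.7×6.9)/(6.3×5.3×6.0×2.1) = 0.7282

Normalization: ∑ P(n) = 1
P(0) × (1.0000 + 0.3968 + 0.3594 + 0.2216 + 0.7282) = 1
P(0) × 2.7060 = 1
P(0) = 1/2.7060 = 0.3695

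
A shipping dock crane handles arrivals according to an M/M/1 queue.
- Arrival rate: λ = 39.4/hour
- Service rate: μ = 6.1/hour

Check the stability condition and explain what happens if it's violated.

Stability requires ρ = λ/(cμ) < 1
ρ = 39.4/(1 × 6.1) = 39.4/6.10 = 6.4590
Since 6.4590 ≥ 1, the system is UNSTABLE.
Queue grows without bound. Need μ > λ = 39.4.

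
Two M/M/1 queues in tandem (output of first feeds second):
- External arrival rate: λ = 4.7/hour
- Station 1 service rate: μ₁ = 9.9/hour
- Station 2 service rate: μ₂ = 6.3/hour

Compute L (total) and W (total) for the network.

By Jackson's theorem, each station behaves as independent M/M/1.
Station 1: ρ₁ = 4.7/9.9 = 0.4747, L₁ = ρ₁/(1-ρ₁) = λ/(μ₁-λ) = 4.7/5.20 = 0.9038
Station 2: ρ₂ = 4.7/6.3 = 0.7460, L₂ = ρ₂/(1-ρ₂) = λ/(μ₂-λ) = 4.7/1.60 = 2.9375
Total: L = L₁ + L₂ = 0.9038 + 2.9375 = 3.8413
W = L/λ = 3.8413/4.7 = 0.8173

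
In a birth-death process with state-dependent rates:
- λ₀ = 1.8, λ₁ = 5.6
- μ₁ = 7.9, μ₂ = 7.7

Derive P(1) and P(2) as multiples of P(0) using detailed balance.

Balance equations:
State 0: λ₀P₀ = μ₁P₁ → P₁ = (λ₀/μ₁)P₀ = (1.8/7.9)P₀ = 0.2278P₀
State 1: P₂ = (λ₀λ₁)/(μ₁μ₂)P₀ = (1.8×5.6)/(7.9×7.7)P₀ = 0.1657P₀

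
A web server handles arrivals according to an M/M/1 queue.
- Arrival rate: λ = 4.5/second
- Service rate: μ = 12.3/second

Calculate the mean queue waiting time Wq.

First, compute utilization: ρ = λ/μ = 4.5/12.3 = 0.3659
For M/M/1: Wq = λ/(μ(μ-λ))
Wq = 4.5/(12.3 × (12.3-4.5))
Wq = 4.5/(12.3 × 7.80)
Wq = 0.04690 seconds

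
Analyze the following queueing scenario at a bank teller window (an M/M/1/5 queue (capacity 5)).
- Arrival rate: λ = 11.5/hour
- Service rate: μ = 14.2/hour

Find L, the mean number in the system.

ρ = λ/μ = 11.5/14.2 = 0.80986
P₀ = (1-ρ)/(1-ρ^(K+1)) = (1-0.80986)/(1-0.80986^6) = 0.19014/0.71786 = 0.2649
P_K = P₀×ρ^K = 0.264869 × 0.80986^5 = 0.264869 × 0.348377 = 0.09227
L = ρ[1 - (K+1)ρ^K + Kρ^(K+1)] / [(1-ρ)(1-ρ^(K+1))]
L = 0.80986 × (1 - 6×0.34838 + 5×0.28214) / ((1 - 0.80986) × (1 - 0.28214)) = 1.9011 transactions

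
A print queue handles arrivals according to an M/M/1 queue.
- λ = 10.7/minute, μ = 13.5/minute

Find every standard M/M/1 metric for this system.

Step 1: ρ = λ/μ = 10.7/13.5 = 0.7926
Step 2: L = λ/(μ-λ) = 10.7/2.80 = 3.8214
Step 3: Lq = λ²/(μ(μ-λ)) = 114.49/(13.5×2.80) = 3.0288
Step 4: W = 1/(μ-λ) = 1/2.80 = 0.35714
Step 5: Wq = λ/(μ(μ-λ)) = 10.7/(13.5×2.80) = 0.2831
Step 6: P(0) = 1-ρ = 0.2074
Verify: L = λW = 10.7×0.35714 = 3.8214 ✔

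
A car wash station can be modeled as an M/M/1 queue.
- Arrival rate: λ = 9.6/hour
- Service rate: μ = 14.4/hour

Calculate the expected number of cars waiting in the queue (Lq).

ρ = λ/μ = 9.6/14.4 = 0.6667
For M/M/1: Lq = λ²/(μ(μ-λ))
Lq = 92.16/(14.4 × 4.80)
Lq = 1.3333 cars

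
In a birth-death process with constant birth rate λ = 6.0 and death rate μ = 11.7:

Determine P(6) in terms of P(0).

For constant rates: P(n)/P(0) = (λ/μ)^n
P(6)/P(0) = (6.0/11.7)^6 = 0.51282^6 = 0.01819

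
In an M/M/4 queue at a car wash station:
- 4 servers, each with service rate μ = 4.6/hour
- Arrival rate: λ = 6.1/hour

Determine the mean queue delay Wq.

Traffic intensity: ρ = λ/(cμ) = 6.1/(4×4.6) = 0.3315
Since ρ = 0.3315 < 1, system is stable.
Offered load a = λ/μ = cρ = 6.1/4.6 = 1.3261
P₀ = [ Σₙ₌₀^3 aⁿ/n! + a^4/(4!(1-ρ)) ]⁻¹
Σ = a^0/0! + a^1/1! + a^2/2! + a^3/3! = 1.0000 + 1.3261 + 0.87925 + 0.38866 = 3.5940
a^4/(4!(1-ρ)) = 3.0923/(24 × 0.6685) = 0.1927
P₀ = 1/(3.5940 + 0.1927) = 0.2641
Lq = P₀·a^4·ρ / (4!(1-ρ)²) = 0.2641 × 3.0923 × 0.3315 / (24 × 0.4469) = 0.02524
Wq = Lq/λ = 0.02524/6.1 = 0.004138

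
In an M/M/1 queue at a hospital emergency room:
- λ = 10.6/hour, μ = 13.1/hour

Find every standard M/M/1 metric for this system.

Step 1: ρ = λ/μ = 10.6/13.1 = 0.8092
Step 2: L = λ/(μ-λ) = 10.6/2.50 = 4.2400
Step 3: Lq = λ²/(μ(μ-λ)) = 112.36/(13.1×2.50) = 3.4308
Step 4: W = 1/(μ-λ) = 1/2.50 = 0.4000
Step 5: Wq = λ/(μ(μ-λ)) = 10.6/(13.1×2.50) = 0.3237
Step 6: P(0) = 1-ρ = 0.1908
Verify: L = λW = 10.6×0.4000 = 4.2400 ✔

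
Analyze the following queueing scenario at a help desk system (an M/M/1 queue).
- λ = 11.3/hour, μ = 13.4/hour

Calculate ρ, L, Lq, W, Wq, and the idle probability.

Step 1: ρ = λ/μ = 11.3/13.4 = 0.8433
Step 2: L = λ/(μ-λ) = 11.3/2.10 = 5.3810
Step 3: Lq = λ²/(μ(μ-λ)) = 127.69/(13.4×2.10) = 4.5377
Step 4: W = 1/(μ-λ) = 1/2.10 = 0.4761905
Step 5: Wq = λ/(μ(μ-λ)) = 11.3/(13.4×2.10) = 0.4016
Step 6: P(0) = 1-ρ = 0.1567
Verify: L = λW = 11.3×0.4761905 = 5.3810 ✔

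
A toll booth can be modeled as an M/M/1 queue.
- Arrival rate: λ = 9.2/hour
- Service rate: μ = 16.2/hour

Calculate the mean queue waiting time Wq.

First, compute utilization: ρ = λ/μ = 9.2/16.2 = 0.5679
For M/M/1: Wq = λ/(μ(μ-λ))
Wq = 9.2/(16.2 × (16.2-9.2))
Wq = 9.2/(16.2 × 7.00)
Wq = 0.08113 hours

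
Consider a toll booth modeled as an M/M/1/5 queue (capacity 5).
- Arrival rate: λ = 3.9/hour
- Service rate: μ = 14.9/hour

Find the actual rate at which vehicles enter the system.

ρ = λ/μ = 3.9/14.9 = 0.261745
P₀ = (1-ρ)/(1-ρ^(K+1)) = (1-0.261745)/(1-0.261745^6) = 0.7383/0.9997 = 0.7385
P_K = P₀×ρ^K = 0.738492 × 0.261745^5 = 0.738492 × 0.00122855 = 0.0009073
λ_eff = λ(1-P_K) = 3.9 × (1 - 0.0009073) = 3.9 × 0.9991 = 3.8965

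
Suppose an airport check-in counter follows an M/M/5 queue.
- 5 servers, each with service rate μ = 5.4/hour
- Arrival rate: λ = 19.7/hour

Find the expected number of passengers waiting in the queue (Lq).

Traffic intensity: ρ = λ/(cμ) = 19.7/(5×5.4) = 0.7296
Since ρ = 0.7296 < 1, system is stable.
Offered load a = λ/μ = cρ = 19.7/5.4 = 3.6481
P₀ = [ Σₙ₌₀^4 aⁿ/n! + a^5/(5!(1-ρ)) ]⁻¹
Σ = a^0/0! + a^1/1! + a^2/2! + a^3/3! + a^4/4! = 1.0000 + 3.6481 + 6.6545 + 8.0922 + 7.3804 = 26.7752
a^5/(5!(1-ρ)) = 646.1931/(120 × 0.27037) = 19.9169
P₀ = 1/(26.7752 + 19.9169) = 0.02142
Lq = P₀·a^5·ρ / (5!(1-ρ)²) = 0.021417 × 646.1931 × 0.72963 / (120 × 0.073100) = 1.1511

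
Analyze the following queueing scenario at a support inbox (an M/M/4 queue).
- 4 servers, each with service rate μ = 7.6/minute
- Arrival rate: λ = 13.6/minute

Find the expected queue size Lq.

Traffic intensity: ρ = λ/(cμ) = 13.6/(4×7.6) = 0.4474
Since ρ = 0.4474 < 1, system is stable.
Offered load a = λ/μ = cρ = 13.6/7.6 = 1.7895
P₀ = [ Σₙ₌₀^3 aⁿ/n! + a^4/(4!(1-ρ)) ]⁻¹
Σ = a^0/0! + a^1/1! + a^2/2! + a^3/3! = 1.0000 + 1.7895 + 1.6011 + 0.9550 = 5.3456
a^4/(4!(1-ρ)) = 10.2542/(24 × 0.55263) = 0.7731
P₀ = 1/(5.3456 + 0.7731) = 0.1634
Lq = P₀·a^4·ρ / (4!(1-ρ)²) = 0.1634 × 10.2542 × 0.4474 / (24 × 0.3054) = 0.1023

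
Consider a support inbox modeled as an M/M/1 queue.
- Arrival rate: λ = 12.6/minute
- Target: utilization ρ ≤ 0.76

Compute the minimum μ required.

ρ = λ/μ, so μ = λ/ρ
μ ≥ 12.6/0.76 = 16.5789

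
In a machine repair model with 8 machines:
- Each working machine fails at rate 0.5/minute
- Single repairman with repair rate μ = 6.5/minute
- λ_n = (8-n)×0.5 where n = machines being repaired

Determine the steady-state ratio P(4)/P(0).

P(4)/P(0) = ∏_{i=0}^{4-1} λ_i/μ_{i+1}
= (8-0)×0.5/6.5 × (8-1)×0.5/6.5 × (8-2)×0.5/6.5 × (8-3)×0.5/6.5
= 0.05882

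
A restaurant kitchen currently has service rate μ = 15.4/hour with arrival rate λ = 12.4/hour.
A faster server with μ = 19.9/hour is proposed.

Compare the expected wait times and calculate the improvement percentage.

System 1: ρ₁ = 12.4/15.4 = 0.8052, W₁ = 1/(15.4-12.4) = 0.33333
System 2: ρ₂ = 12.4/19.9 = 0.6231, W₂ = 1/(19.9-12.4) = 0.13333
Improvement: (W₁-W₂)/W₁ = (0.33333-0.13333)/0.33333 = 60.00%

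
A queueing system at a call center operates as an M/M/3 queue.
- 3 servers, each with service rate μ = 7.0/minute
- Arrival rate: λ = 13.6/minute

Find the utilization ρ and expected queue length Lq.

Traffic intensity: ρ = λ/(cμ) = 13.6/(3×7.0) = 0.6476
Since ρ = 0.6476 < 1, system is stable.
Offered load a = λ/μ = cρ = 13.6/7.0 = 1.9429
P₀ = [ Σₙ₌₀^2 aⁿ/n! + a^3/(3!(1-ρ)) ]⁻¹
Σ = a^0/0! + a^1/1! + a^2/2! = 1.0000 + 1.9429 + 1.8873 = 4.8302
a^3/(3!(1-ρ)) = 7.33369/(6 × 0.352381) = 3.4686
P₀ = 1/(4.8302 + 3.4686) = 0.1205
Lq = P₀·a^3·ρ / (3!(1-ρ)²) = 0.12050 × 7.3337 × 0.64762 / (6 × 0.12417) = 0.7682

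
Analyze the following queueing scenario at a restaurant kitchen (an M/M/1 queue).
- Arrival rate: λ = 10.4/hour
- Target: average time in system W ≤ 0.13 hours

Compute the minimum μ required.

For M/M/1: W = 1/(μ-λ)
Need W ≤ 0.13, so 1/(μ-λ) ≤ 0.13
μ - λ ≥ 1/0.13 = 7.6923
μ ≥ 10.4 + 7.6923 = 18.0923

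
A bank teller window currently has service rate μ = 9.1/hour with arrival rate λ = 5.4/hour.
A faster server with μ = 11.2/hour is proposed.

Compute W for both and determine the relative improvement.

System 1: ρ₁ = 5.4/9.1 = 0.5934, W₁ = 1/(9.1-5.4) = 0.27027
System 2: ρ₂ = 5.4/11.2 = 0.4821, W₂ = 1/(11.2-5.4) = 0.17241
Improvement: (W₁-W₂)/W₁ = (0.27027-0.17241)/0.27027 = 36.21%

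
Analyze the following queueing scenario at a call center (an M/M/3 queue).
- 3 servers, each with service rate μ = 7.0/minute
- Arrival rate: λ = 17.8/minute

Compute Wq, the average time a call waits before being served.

Traffic intensity: ρ = λ/(cμ) = 17.8/(3×7.0) = 0.8476
Since ρ = 0.8476 < 1, system is stable.
Offered load a = λ/μ = cρ = 17.8/7.0 = 2.5429
P₀ = [ Σₙ₌₀^2 aⁿ/n! + a^3/(3!(1-ρ)) ]⁻¹
Σ = a^0/0! + a^1/1! + a^2/2! = 1.00000 + 2.54286 + 3.23306 = 6.7759
a^3/(3!(1-ρ)) = 16.4424/(6 × 0.152381) = 17.9839
P₀ = 1/(6.7759 + 17.9839) = 0.04039
Lq = P₀·a^3·ρ / (3!(1-ρ)²) = 0.040388 × 16.4424 × 0.84762 / (6 × 0.023220) = 4.0402
Wq = Lq/λ = 4.0402/17.8 = 0.2270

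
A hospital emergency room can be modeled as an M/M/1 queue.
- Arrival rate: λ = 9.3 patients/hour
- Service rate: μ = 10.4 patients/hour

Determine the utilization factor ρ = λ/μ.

Server utilization: ρ = λ/μ
ρ = 9.3/10.4 = 0.8942
The server is busy 89.42% of the time.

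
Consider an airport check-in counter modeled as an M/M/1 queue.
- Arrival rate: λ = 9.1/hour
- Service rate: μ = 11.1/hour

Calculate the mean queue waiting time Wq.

First, compute utilization: ρ = λ/μ = 9.1/11.1 = 0.8198
For M/M/1: Wq = λ/(μ(μ-λ))
Wq = 9.1/(11.1 × (11.1-9.1))
Wq = 9.1/(11.1 × 2.00)
Wq = 0.4099 hours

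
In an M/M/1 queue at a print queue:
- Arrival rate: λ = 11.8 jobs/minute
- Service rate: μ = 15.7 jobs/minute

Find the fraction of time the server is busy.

Server utilization: ρ = λ/μ
ρ = 11.8/15.7 = 0.7516
The server is busy 75.16% of the time.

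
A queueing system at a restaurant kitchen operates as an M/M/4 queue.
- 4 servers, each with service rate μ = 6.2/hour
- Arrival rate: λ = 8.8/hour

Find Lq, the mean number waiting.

Traffic intensity: ρ = λ/(cμ) = 8.8/(4×6.2) = 0.3548
Since ρ = 0.3548 < 1, system is stable.
Offered load a = λ/μ = cρ = 8.8/6.2 = 1.4194
P₀ = [ Σₙ₌₀^3 aⁿ/n! + a^4/(4!(1-ρ)) ]⁻¹
Σ = a^0/0! + a^1/1! + a^2/2! + a^3/3! = 1.00000 + 1.41935 + 1.00728 + 0.476565 = 3.9032
a^4/(4!(1-ρ)) = 4.0585/(24 × 0.6452) = 0.2621
P₀ = 1/(3.9032 + 0.2621) = 0.2401
Lq = P₀·a^4·ρ / (4!(1-ρ)²) = 0.2401 × 4.0585 × 0.3548 / (24 × 0.4162) = 0.03461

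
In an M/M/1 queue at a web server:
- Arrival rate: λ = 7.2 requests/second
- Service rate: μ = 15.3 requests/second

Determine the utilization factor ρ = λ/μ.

Server utilization: ρ = λ/μ
ρ = 7.2/15.3 = 0.4706
The server is busy 47.06% of the time.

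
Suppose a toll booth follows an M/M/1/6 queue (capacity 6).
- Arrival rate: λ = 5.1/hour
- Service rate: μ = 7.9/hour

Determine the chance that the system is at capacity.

ρ = λ/μ = 5.1/7.9 = 0.64557
P₀ = (1-ρ)/(1-ρ^(K+1)) = (1-0.64557)/(1-0.64557^7) = 0.3544/0.9533 = 0.3718
P_K = P₀×ρ^K = 0.3718 × 0.64557^6 = 0.3718 × 0.07239 = 0.02691
Blocking probability = 2.69%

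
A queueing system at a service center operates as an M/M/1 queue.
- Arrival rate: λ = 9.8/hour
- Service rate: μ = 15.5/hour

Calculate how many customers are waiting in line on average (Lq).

ρ = λ/μ = 9.8/15.5 = 0.6323
For M/M/1: Lq = λ²/(μ(μ-λ))
Lq = 96.04/(15.5 × 5.70)
Lq = 1.0870 customers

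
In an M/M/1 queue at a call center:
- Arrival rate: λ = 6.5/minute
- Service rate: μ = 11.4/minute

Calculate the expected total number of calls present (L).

ρ = λ/μ = 6.5/11.4 = 0.5702
For M/M/1: L = λ/(μ-λ)
L = 6.5/(11.4-6.5) = 6.5/4.90
L = 1.3265 calls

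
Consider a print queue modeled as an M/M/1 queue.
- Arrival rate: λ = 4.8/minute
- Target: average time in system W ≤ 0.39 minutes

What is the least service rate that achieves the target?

For M/M/1: W = 1/(μ-λ)
Need W ≤ 0.39, so 1/(μ-λ) ≤ 0.39
μ - λ ≥ 1/0.39 = 2.5641
μ ≥ 4.8 + 2.5641 = 7.3641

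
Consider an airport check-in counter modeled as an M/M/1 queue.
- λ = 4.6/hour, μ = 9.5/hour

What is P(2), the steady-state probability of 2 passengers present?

ρ = λ/μ = 4.6/9.5 = 0.4842
P(n) = (1-ρ)ρⁿ
P(2) = (1-0.4842) × 0.4842^2
P(2) = 0.5158 × 0.2344
P(2) = 0.1209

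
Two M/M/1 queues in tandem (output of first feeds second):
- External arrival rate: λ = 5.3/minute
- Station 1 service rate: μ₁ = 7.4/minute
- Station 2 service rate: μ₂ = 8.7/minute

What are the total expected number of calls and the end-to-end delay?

By Jackson's theorem, each station behaves as independent M/M/1.
Station 1: ρ₁ = 5.3/7.4 = 0.7162, L₁ = ρ₁/(1-ρ₁) = λ/(μ₁-λ) = 5.3/2.10 = 2.5238
Station 2: ρ₂ = 5.3/8.7 = 0.6092, L₂ = ρ₂/(1-ρ₂) = λ/(μ₂-λ) = 5.3/3.40 = 1.5588
Total: L = L₁ + L₂ = 2.5238 + 1.5588 = 4.0826
W = L/λ = 4.0826/5.3 = 0.7703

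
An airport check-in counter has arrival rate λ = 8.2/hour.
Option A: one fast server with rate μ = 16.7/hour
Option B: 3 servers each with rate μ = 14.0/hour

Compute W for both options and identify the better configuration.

Option A: single server μ = 16.7 (M/M/1)
  ρ_A = 8.2/16.7 = 0.4910
  W_A = 1/(μ-λ) = 1/(16.7-8.2) = 1/8.50 = 0.1176

Option B: 3 servers μ = 14.0 (M/M/3)
  ρ_B = λ/(cμ) = 8.2/(3×14.0) = 0.1952
  Offered load a = λ/μ = cρ = 8.2/14.0 = 0.5857
  P₀ = [ Σₙ₌₀^2 aⁿ/n! + a^3/(3!(1-ρ)) ]⁻¹
  Σ = a^0/0! + a^1/1! + a^2/2! = 1.0000 + 0.5857 + 0.1715 = 1.7572
  a^3/(3!(1-ρ)) = 0.20094/(6 × 0.80476) = 0.04161
  P₀ = 1/(1.7572 + 0.04161) = 0.5559
  Lq = P₀·a^3·ρ / (3!(1-ρ)²) = 0.55591 × 0.20094 × 0.19524 / (6 × 0.64764) = 0.005612
  Wq_B = Lq/λ = 0.005612/8.2 = 0.0006844
  W_B = Wq_B + 1/μ = 0.0006844 + 0.07143 = 0.07211

Since W_B = 0.07211 < W_A = 0.1176, Option B (multiple servers) has the shorter time in system.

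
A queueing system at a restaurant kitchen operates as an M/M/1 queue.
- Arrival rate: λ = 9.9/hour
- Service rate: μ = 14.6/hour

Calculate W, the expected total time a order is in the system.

First, compute utilization: ρ = λ/μ = 9.9/14.6 = 0.6781
For M/M/1: W = 1/(μ-λ)
W = 1/(14.6-9.9) = 1/4.70
W = 0.2128 hours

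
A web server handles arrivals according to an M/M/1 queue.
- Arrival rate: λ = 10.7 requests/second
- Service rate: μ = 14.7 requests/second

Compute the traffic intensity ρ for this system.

Server utilization: ρ = λ/μ
ρ = 10.7/14.7 = 0.7279
The server is busy 72.79% of the time.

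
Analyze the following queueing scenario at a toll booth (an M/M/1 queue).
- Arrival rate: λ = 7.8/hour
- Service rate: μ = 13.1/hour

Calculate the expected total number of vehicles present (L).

ρ = λ/μ = 7.8/13.1 = 0.5954
For M/M/1: L = λ/(μ-λ)
L = 7.8/(13.1-7.8) = 7.8/5.30
L = 1.4717 vehicles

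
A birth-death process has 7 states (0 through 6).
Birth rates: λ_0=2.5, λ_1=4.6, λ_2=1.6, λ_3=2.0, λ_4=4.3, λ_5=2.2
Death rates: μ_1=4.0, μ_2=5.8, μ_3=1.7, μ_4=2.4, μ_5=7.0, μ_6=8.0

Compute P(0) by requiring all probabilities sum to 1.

Ratios P(n)/P(0) = (λ₀···λₙ₋₁)/(μ₁···μₙ):
P(1)/P(0) = (2.5)/(4.0) = 0.6250
P(2)/P(0) = (2.5×4.6)/(4.0×5.8) = 0.4957
P(3)/P(0) = (2.5×4.6×1.6)/(4.0×5.8×1.7) = 0.4665
P(4)/P(0) = (2.5×4.6×1.6×2.0)/(4.0×5.8×1.7×2.4) = 0.3888
P(5)/P(0) = (2.5×4.6×1.6×2.0×4.3)/(4.0×5.8×1.7×2.4×7.0) = 0.2388
P(6)/P(0) = (2.5×4.6×1.6×2.0×4.3×2.2)/(4.0×5.8×1.7×2.4×7.0×8.0) = 0.06568

Normalization: ∑ P(n) = 1
P(0) × (1.0000 + 0.6250 + 0.4957 + 0.4665 + 0.3888 + 0.2388 + 0.06568) = 1
P(0) × 3.2805 = 1
P(0) = 1/3.2805 = 0.3048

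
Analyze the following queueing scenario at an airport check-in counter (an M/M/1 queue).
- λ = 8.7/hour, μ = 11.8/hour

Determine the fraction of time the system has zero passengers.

ρ = λ/μ = 8.7/11.8 = 0.7373
P(0) = 1 - ρ = 1 - 0.7373 = 0.2627
The server is idle 26.27% of the time.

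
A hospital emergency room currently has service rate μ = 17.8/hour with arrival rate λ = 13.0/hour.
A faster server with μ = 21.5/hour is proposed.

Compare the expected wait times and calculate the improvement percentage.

System 1: ρ₁ = 13.0/17.8 = 0.7303, W₁ = 1/(17.8-13.0) = 0.20833
System 2: ρ₂ = 13.0/21.5 = 0.6047, W₂ = 1/(21.5-13.0) = 0.11765
Improvement: (W₁-W₂)/W₁ = (0.20833-0.11765)/0.20833 = 43.53%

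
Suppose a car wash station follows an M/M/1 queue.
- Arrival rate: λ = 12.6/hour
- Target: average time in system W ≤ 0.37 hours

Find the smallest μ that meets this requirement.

For M/M/1: W = 1/(μ-λ)
Need W ≤ 0.37, so 1/(μ-λ) ≤ 0.37
μ - λ ≥ 1/0.37 = 2.7027
μ ≥ 12.6 + 2.7027 = 15.3027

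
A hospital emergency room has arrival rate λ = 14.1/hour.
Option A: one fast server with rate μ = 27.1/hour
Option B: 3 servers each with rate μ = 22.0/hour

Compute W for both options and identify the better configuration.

Option A: single server μ = 27.1 (M/M/1)
  ρ_A = 14.1/27.1 = 0.5203
  W_A = 1/(μ-λ) = 1/(27.1-14.1) = 1/13.00 = 0.07692

Option B: 3 servers μ = 22.0 (M/M/3)
  ρ_B = λ/(cμ) = 14.1/(3×22.0) = 0.2136
  Offered load a = λ/μ = cρ = 14.1/22.0 = 0.6409
  P₀ = [ Σₙ₌₀^2 aⁿ/n! + a^3/(3!(1-ρ)) ]⁻¹
  Σ = a^0/0! + a^1/1! + a^2/2! = 1.0000 + 0.6409 + 0.2054 = 1.8463
  a^3/(3!(1-ρ)) = 0.2633/(6 × 0.7864) = 0.05580
  P₀ = 1/(1.8463 + 0.05580) = 0.5257
  Lq = P₀·a^3·ρ / (3!(1-ρ)²) = 0.52574 × 0.26326 × 0.21364 / (6 × 0.61837) = 0.007970
  Wq_B = Lq/λ = 0.007970/14.1 = 0.0005652
  W_B = Wq_B + 1/μ = 0.0005652 + 0.04545 = 0.04602

Since W_B = 0.04602 < W_A = 0.07692, Option B (multiple servers) has the shorter time in system.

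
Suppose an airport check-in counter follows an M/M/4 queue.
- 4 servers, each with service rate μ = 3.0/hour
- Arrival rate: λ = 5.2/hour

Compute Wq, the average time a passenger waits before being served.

Traffic intensity: ρ = λ/(cμ) = 5.2/(4×3.0) = 0.4333
Since ρ = 0.4333 < 1, system is stable.
Offered load a = λ/μ = cρ = 5.2/3.0 = 1.7333
P₀ = [ Σₙ₌₀^3 aⁿ/n! + a^4/(4!(1-ρ)) ]⁻¹
Σ = a^0/0! + a^1/1! + a^2/2! + a^3/3! = 1.0000 + 1.7333 + 1.5022 + 0.8680 = 5.1035
a^4/(4!(1-ρ)) = 9.0267/(24 × 0.5667) = 0.6637
P₀ = 1/(5.1035 + 0.6637) = 0.1734
Lq = P₀·a^4·ρ / (4!(1-ρ)²) = 0.1734 × 9.0267 × 0.4333 / (24 × 0.3211) = 0.08801
Wq = Lq/λ = 0.08801/5.2 = 0.01692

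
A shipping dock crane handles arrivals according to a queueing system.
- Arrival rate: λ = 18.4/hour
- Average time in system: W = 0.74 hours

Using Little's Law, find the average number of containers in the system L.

Little's Law: L = λW
L = 18.4 × 0.74 = 13.6160 containers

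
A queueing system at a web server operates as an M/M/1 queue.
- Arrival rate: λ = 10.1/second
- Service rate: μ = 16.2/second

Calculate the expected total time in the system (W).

First, compute utilization: ρ = λ/μ = 10.1/16.2 = 0.6235
For M/M/1: W = 1/(μ-λ)
W = 1/(16.2-10.1) = 1/6.10
W = 0.1639 seconds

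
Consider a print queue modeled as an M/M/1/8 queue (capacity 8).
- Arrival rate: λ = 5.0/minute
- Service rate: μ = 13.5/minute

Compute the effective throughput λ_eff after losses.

ρ = λ/μ = 5.0/13.5 = 0.37037
P₀ = (1-ρ)/(1-ρ^(K+1)) = (1-0.37037)/(1-0.37037^9) = 0.6296/0.9999 = 0.6297
P_K = P₀×ρ^K = 0.6297 × 0.37037^8 = 0.6297 × 0.0003541 = 0.0002230
λ_eff = λ(1-P_K) = 5.0 × (1 - 0.0002230) = 5.0 × 0.99978 = 4.9989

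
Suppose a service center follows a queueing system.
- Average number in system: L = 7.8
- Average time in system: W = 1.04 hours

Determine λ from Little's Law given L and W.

Little's Law: L = λW, so λ = L/W
λ = 7.8/1.04 = 7.5000 customers/hour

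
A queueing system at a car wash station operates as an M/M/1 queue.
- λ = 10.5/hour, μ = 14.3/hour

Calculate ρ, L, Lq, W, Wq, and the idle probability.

Step 1: ρ = λ/μ = 10.5/14.3 = 0.7343
Step 2: L = λ/(μ-λ) = 10.5/3.80 = 2.7632
Step 3: Lq = λ²/(μ(μ-λ)) = 110.25/(14.3×3.80) = 2.0289
Step 4: W = 1/(μ-λ) = 1/3.80 = 0.26316
Step 5: Wq = λ/(μ(μ-λ)) = 10.5/(14.3×3.80) = 0.1932
Step 6: P(0) = 1-ρ = 0.2657
Verify: L = λW = 10.5×0.26316 = 2.7632 ✔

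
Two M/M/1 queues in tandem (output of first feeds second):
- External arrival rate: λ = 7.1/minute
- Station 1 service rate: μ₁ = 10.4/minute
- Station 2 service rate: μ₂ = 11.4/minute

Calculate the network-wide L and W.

By Jackson's theorem, each station behaves as independent M/M/1.
Station 1: ρ₁ = 7.1/10.4 = 0.6827, L₁ = ρ₁/(1-ρ₁) = λ/(μ₁-λ) = 7.1/3.30 = 2.1515
Station 2: ρ₂ = 7.1/11.4 = 0.6228, L₂ = ρ₂/(1-ρ₂) = λ/(μ₂-λ) = 7.1/4.30 = 1.6512
Total: L = L₁ + L₂ = 2.1515 + 1.6512 = 3.8027
W = L/λ = 3.8027/7.1 = 0.5356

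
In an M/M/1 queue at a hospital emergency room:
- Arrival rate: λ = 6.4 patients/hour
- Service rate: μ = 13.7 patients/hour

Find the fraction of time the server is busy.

Server utilization: ρ = λ/μ
ρ = 6.4/13.7 = 0.4672
The server is busy 46.72% of the time.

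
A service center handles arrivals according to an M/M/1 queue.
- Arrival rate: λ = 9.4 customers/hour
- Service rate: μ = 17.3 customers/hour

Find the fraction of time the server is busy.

Server utilization: ρ = λ/μ
ρ = 9.4/17.3 = 0.5434
The server is busy 54.34% of the time.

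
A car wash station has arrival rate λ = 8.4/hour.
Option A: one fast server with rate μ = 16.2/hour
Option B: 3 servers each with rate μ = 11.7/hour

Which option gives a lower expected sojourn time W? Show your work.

Option A: single server μ = 16.2 (M/M/1)
  ρ_A = 8.4/16.2 = 0.5185
  W_A = 1/(μ-λ) = 1/(16.2-8.4) = 1/7.80 = 0.1282

Option B: 3 servers μ = 11.7 (M/M/3)
  ρ_B = λ/(cμ) = 8.4/(3×11.7) = 0.2393
  Offered load a = λ/μ = cρ = 8.4/11.7 = 0.7179
  P₀ = [ Σₙ₌₀^2 aⁿ/n! + a^3/(3!(1-ρ)) ]⁻¹
  Σ = a^0/0! + a^1/1! + a^2/2! = 1.0000 + 0.71795 + 0.25773 = 1.9757
  a^3/(3!(1-ρ)) = 0.37007/(6 × 0.76068) = 0.08108
  P₀ = 1/(1.9757 + 0.08108) = 0.4862
  Lq = P₀·a^3·ρ / (3!(1-ρ)²) = 0.4862 × 0.3701 × 0.2393 / (6 × 0.5786) = 0.01240
  Wq_B = Lq/λ = 0.01240/8.4 = 0.001476
  W_B = Wq_B + 1/μ = 0.001476 + 0.08547 = 0.08695

Since W_B = 0.08695 < W_A = 0.1282, Option B (multiple servers) has the shorter time in system.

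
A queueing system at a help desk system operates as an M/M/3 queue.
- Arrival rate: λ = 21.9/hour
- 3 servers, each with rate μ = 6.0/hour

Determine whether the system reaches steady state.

Stability requires ρ = λ/(cμ) < 1
ρ = 21.9/(3 × 6.0) = 21.9/18.00 = 1.2167
Since 1.2167 ≥ 1, the system is UNSTABLE.
Need c > λ/μ = 21.9/6.0 = 3.65.
Minimum servers needed: c = 4.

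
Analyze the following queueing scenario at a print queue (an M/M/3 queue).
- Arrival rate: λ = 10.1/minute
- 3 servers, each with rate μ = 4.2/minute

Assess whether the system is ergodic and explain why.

Stability requires ρ = λ/(cμ) < 1
ρ = 10.1/(3 × 4.2) = 10.1/12.60 = 0.8016
Since 0.8016 < 1, the system is STABLE.
The servers are busy 80.16% of the time.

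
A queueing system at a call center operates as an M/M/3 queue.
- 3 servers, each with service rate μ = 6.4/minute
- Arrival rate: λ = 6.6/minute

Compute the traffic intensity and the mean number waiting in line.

Traffic intensity: ρ = λ/(cμ) = 6.6/(3×6.4) = 0.3437
Since ρ = 0.3437 < 1, system is stable.
Offered load a = λ/μ = cρ = 6.6/6.4 = 1.0312
P₀ = [ Σₙ₌₀^2 aⁿ/n! + a^3/(3!(1-ρ)) ]⁻¹
Σ = a^0/0! + a^1/1! + a^2/2! = 1.00000 + 1.03125 + 0.531738 = 2.5630
a^3/(3!(1-ρ)) = 1.0967/(6 × 0.6562) = 0.2785
P₀ = 1/(2.5630 + 0.2785) = 0.3519
Lq = P₀·a^3·ρ / (3!(1-ρ)²) = 0.35192 × 1.0967 × 0.34375 / (6 × 0.43066) = 0.05134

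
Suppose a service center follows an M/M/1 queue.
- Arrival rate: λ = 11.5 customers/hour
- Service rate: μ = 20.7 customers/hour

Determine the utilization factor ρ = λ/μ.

Server utilization: ρ = λ/μ
ρ = 11.5/20.7 = 0.5556
The server is busy 55.56% of the time.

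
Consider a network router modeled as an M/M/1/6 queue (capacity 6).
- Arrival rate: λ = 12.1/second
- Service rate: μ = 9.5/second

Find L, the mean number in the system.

ρ = λ/μ = 12.1/9.5 = 1.2737
P₀ = (1-ρ)/(1-ρ^(K+1)) = (1-1.2737)/(1-1.2737^7) = -0.2737/-4.4384 = 0.06167
P_K = P₀×ρ^K = 0.06167 × 1.2737^6 = 0.06167 × 4.2698 = 0.2633
L = ρ[1 - (K+1)ρ^K + Kρ^(K+1)] / [(1-ρ)(1-ρ^(K+1))]
L = 1.2737 × (1 - 7×4.269754 + 6×5.438386) / ((1 - 1.2737) × (1 - 5.438386)) = 3.9235 packets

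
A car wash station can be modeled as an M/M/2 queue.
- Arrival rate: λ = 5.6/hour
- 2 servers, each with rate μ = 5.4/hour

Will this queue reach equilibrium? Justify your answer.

Stability requires ρ = λ/(cμ) < 1
ρ = 5.6/(2 × 5.4) = 5.6/10.80 = 0.5185
Since 0.5185 < 1, the system is STABLE.
The servers are busy 51.85% of the time.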